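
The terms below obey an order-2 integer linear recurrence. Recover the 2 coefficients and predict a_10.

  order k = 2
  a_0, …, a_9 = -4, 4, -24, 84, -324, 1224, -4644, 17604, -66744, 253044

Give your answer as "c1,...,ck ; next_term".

  a_2 = -3·4 + 3·-4 = -24
  a_3 = -3·-24 + 3·4 = 84
  a_4 = -3·84 + 3·-24 = -324
  a_5 = -3·-324 + 3·84 = 1224
  a_6 = -3·1224 + 3·-324 = -4644
  a_7 = -3·-4644 + 3·1224 = 17604
  a_8 = -3·17604 + 3·-4644 = -66744
  a_9 = -3·-66744 + 3·17604 = 253044
  a_10 = -3·253044 + 3·-66744 = -959364

-3,3 ; -959364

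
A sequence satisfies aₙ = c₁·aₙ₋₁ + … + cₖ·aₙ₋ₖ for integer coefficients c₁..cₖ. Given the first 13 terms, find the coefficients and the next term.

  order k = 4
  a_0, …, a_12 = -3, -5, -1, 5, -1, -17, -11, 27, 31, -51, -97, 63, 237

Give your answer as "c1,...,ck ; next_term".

1,-2,1,1 ; -37

  a_4 = 1·5 + -2·-1 + 1·-5 + 1·-3 = -1
  a_5 = 1·-1 + -2·5 + 1·-1 + 1·-5 = -17
  a_6 = 1·-17 + -2·-1 + 1·5 + 1·-1 = -11
  a_7 = 1·-11 + -2·-17 + 1·-1 + 1·5 = 27
  a_8 = 1·27 + -2·-11 + 1·-17 + 1·-1 = 31
  a_9 = 1·31 + -2·27 + 1·-11 + 1·-17 = -51
  a_10 = 1·-51 + -2·31 + 1·27 + 1·-11 = -97
  a_11 = 1·-97 + -2·-51 + 1·31 + 1·27 = 63
  a_12 = 1·63 + -2·-97 + 1·-51 + 1·31 = 237
  a_13 = 1·237 + -2·63 + 1·-97 + 1·-51 = -37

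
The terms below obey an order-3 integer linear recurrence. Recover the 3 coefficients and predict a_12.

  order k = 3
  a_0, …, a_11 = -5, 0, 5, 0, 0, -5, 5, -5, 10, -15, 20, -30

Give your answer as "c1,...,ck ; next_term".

-1,0,-1 ; 45

  a_3 = -1·5 + 0·0 + -1·-5 = 0
  a_4 = -1·0 + 0·5 + -1·0 = 0
  a_5 = -1·0 + 0·0 + -1·5 = -5
  a_6 = -1·-5 + 0·0 + -1·0 = 5
  a_7 = -1·5 + 0·-5 + -1·0 = -5
  a_8 = -1·-5 + 0·5 + -1·-5 = 10
  a_9 = -1·10 + 0·-5 + -1·5 = -15
  a_10 = -1·-15 + 0·10 + -1·-5 = 20
  a_11 = -1·20 + 0·-15 + -1·10 = -30
  a_12 = -1·-30 + 0·20 + -1·-15 = 45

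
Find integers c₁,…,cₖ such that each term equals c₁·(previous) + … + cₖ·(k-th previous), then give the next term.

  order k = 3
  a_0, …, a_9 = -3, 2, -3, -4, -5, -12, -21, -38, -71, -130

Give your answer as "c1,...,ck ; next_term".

1,1,1 ; -239

  a_3 = 1·-3 + 1·2 + 1·-3 = -4
  a_4 = 1·-4 + 1·-3 + 1·2 = -5
  a_5 = 1·-5 + 1·-4 + 1·-3 = -12
  a_6 = 1·-12 + 1·-5 + 1·-4 = -21
  a_7 = 1·-21 + 1·-12 + 1·-5 = -38
  a_8 = 1·-38 + 1·-21 + 1·-12 = -71
  a_9 = 1·-71 + 1·-38 + 1·-21 = -130
  a_10 = 1·-130 + 1·-71 + 1·-38 = -239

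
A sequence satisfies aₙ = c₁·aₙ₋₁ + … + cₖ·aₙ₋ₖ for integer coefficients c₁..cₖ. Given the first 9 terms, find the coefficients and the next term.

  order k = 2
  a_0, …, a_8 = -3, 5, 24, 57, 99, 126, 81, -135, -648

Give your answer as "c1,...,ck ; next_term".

3,-3 ; -1539

  a_2 = 3·5 + -3·-3 = 24
  a_3 = 3·24 + -3·5 = 57
  a_4 = 3·57 + -3·24 = 99
  a_5 = 3·99 + -3·57 = 126
  a_6 = 3·126 + -3·99 = 81
  a_7 = 3·81 + -3·126 = -135
  a_8 = 3·-135 + -3·81 = -648
  a_9 = 3·-648 + -3·-135 = -1539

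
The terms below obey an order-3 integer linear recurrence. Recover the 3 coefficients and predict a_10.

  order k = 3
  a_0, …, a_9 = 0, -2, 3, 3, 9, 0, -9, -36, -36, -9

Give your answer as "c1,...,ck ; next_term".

  a_3 = 1·3 + 0·-2 + -3·0 = 3
  a_4 = 1·3 + 0·3 + -3·-2 = 9
  a_5 = 1·9 + 0·3 + -3·3 = 0
  a_6 = 1·0 + 0·9 + -3·3 = -9
  a_7 = 1·-9 + 0·0 + -3·9 = -36
  a_8 = 1·-36 + 0·-9 + -3·0 = -36
  a_9 = 1·-36 + 0·-36 + -3·-9 = -9
  a_10 = 1·-9 + 0·-36 + -3·-36 = 99

1,0,-3 ; 99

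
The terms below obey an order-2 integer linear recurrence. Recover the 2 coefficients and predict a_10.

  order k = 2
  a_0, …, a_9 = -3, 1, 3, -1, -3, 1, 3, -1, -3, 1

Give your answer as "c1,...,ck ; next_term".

0,-1 ; 3

  a_2 = 0·1 + -1·-3 = 3
  a_3 = 0·3 + -1·1 = -1
  a_4 = 0·-1 + -1·3 = -3
  a_5 = 0·-3 + -1·-1 = 1
  a_6 = 0·1 + -1·-3 = 3
  a_7 = 0·3 + -1·1 = -1
  a_8 = 0·-1 + -1·3 = -3
  a_9 = 0·-3 + -1·-1 = 1
  a_10 = 0·1 + -1·-3 = 3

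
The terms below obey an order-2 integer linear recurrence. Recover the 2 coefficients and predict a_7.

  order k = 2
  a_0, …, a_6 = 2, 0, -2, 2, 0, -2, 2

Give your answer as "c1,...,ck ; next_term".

  a_2 = -1·0 + -1·2 = -2
  a_3 = -1·-2 + -1·0 = 2
  a_4 = -1·2 + -1·-2 = 0
  a_5 = -1·0 + -1·2 = -2
  a_6 = -1·-2 + -1·0 = 2
  a_7 = -1·2 + -1·-2 = 0

-1,-1 ; 0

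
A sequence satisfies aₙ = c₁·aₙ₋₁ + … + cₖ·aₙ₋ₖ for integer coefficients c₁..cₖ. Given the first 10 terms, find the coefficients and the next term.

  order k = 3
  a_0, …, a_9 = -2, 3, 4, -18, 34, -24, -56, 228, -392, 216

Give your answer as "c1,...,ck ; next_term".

-2,-2,2 ; 808

  a_3 = -2·4 + -2·3 + 2·-2 = -18
  a_4 = -2·-18 + -2·4 + 2·3 = 34
  a_5 = -2·34 + -2·-18 + 2·4 = -24
  a_6 = -2·-24 + -2·34 + 2·-18 = -56
  a_7 = -2·-56 + -2·-24 + 2·34 = 228
  a_8 = -2·228 + -2·-56 + 2·-24 = -392
  a_9 = -2·-392 + -2·228 + 2·-56 = 216
  a_10 = -2·216 + -2·-392 + 2·228 = 808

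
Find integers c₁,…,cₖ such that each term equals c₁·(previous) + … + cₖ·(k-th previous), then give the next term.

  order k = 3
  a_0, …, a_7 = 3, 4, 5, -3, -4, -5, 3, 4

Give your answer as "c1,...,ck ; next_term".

0,0,-1 ; 5

  a_3 = 0·5 + 0·4 + -1·3 = -3
  a_4 = 0·-3 + 0·5 + -1·4 = -4
  a_5 = 0·-4 + 0·-3 + -1·5 = -5
  a_6 = 0·-5 + 0·-4 + -1·-3 = 3
  a_7 = 0·3 + 0·-5 + -1·-4 = 4
  a_8 = 0·4 + 0·3 + -1·-5 = 5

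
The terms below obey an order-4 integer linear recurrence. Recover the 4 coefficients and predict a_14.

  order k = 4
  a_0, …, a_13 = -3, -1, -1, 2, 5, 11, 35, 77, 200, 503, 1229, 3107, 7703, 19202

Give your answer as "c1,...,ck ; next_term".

  a_4 = 1·2 + 3·-1 + 3·-1 + -3·-3 = 5
  a_5 = 1·5 + 3·2 + 3·-1 + -3·-1 = 11
  a_6 = 1·11 + 3·5 + 3·2 + -3·-1 = 35
  a_7 = 1·35 + 3·11 + 3·5 + -3·2 = 77
  a_8 = 1·77 + 3·35 + 3·11 + -3·5 = 200
  a_9 = 1·200 + 3·77 + 3·35 + -3·11 = 503
  a_10 = 1·503 + 3·200 + 3·77 + -3·35 = 1229
  a_11 = 1·1229 + 3·503 + 3·200 + -3·77 = 3107
  a_12 = 1·3107 + 3·1229 + 3·503 + -3·200 = 7703
  a_13 = 1·7703 + 3·3107 + 3·1229 + -3·503 = 19202
  a_14 = 1·19202 + 3·7703 + 3·3107 + -3·1229 = 47945

1,3,3,-3 ; 47945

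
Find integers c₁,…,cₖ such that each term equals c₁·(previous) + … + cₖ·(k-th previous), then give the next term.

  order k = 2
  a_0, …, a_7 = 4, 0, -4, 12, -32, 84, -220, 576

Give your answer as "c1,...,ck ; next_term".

-3,-1 ; -1508

  a_2 = -3·0 + -1·4 = -4
  a_3 = -3·-4 + -1·0 = 12
  a_4 = -3·12 + -1·-4 = -32
  a_5 = -3·-32 + -1·12 = 84
  a_6 = -3·84 + -1·-32 = -220
  a_7 = -3·-220 + -1·84 = 576
  a_8 = -3·576 + -1·-220 = -1508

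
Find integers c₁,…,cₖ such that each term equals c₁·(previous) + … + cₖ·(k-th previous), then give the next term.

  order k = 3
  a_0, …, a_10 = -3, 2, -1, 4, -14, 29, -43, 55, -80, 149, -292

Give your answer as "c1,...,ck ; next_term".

  a_3 = -3·-1 + -4·2 + -3·-3 = 4
  a_4 = -3·4 + -4·-1 + -3·2 = -14
  a_5 = -3·-14 + -4·4 + -3·-1 = 29
  a_6 = -3·29 + -4·-14 + -3·4 = -43
  a_7 = -3·-43 + -4·29 + -3·-14 = 55
  a_8 = -3·55 + -4·-43 + -3·29 = -80
  a_9 = -3·-80 + -4·55 + -3·-43 = 149
  a_10 = -3·149 + -4·-80 + -3·55 = -292
  a_11 = -3·-292 + -4·149 + -3·-80 = 520

-3,-4,-3 ; 520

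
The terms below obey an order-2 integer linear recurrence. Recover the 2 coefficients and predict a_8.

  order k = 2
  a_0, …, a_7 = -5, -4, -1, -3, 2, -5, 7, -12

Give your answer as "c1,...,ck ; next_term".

  a_2 = -1·-4 + 1·-5 = -1
  a_3 = -1·-1 + 1·-4 = -3
  a_4 = -1·-3 + 1·-1 = 2
  a_5 = -1·2 + 1·-3 = -5
  a_6 = -1·-5 + 1·2 = 7
  a_7 = -1·7 + 1·-5 = -12
  a_8 = -1·-12 + 1·7 = 19

-1,1 ; 19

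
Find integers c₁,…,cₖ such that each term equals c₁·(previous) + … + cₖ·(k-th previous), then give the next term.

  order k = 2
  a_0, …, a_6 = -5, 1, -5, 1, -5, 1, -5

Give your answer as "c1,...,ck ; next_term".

0,1 ; 1

  a_2 = 0·1 + 1·-5 = -5
  a_3 = 0·-5 + 1·1 = 1
  a_4 = 0·1 + 1·-5 = -5
  a_5 = 0·-5 + 1·1 = 1
  a_6 = 0·1 + 1·-5 = -5
  a_7 = 0·-5 + 1·1 = 1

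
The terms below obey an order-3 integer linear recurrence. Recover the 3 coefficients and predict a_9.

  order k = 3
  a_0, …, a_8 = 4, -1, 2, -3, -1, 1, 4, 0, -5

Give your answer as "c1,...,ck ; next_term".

  a_3 = 0·2 + -1·-1 + -1·4 = -3
  a_4 = 0·-3 + -1·2 + -1·-1 = -1
  a_5 = 0·-1 + -1·-3 + -1·2 = 1
  a_6 = 0·1 + -1·-1 + -1·-3 = 4
  a_7 = 0·4 + -1·1 + -1·-1 = 0
  a_8 = 0·0 + -1·4 + -1·1 = -5
  a_9 = 0·-5 + -1·0 + -1·4 = -4

0,-1,-1 ; -4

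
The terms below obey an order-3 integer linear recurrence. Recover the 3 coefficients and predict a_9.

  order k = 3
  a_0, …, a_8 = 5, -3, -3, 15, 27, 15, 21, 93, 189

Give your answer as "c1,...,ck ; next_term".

2,-2,3 ; 255

  a_3 = 2·-3 + -2·-3 + 3·5 = 15
  a_4 = 2·15 + -2·-3 + 3·-3 = 27
  a_5 = 2·27 + -2·15 + 3·-3 = 15
  a_6 = 2·15 + -2·27 + 3·15 = 21
  a_7 = 2·21 + -2·15 + 3·27 = 93
  a_8 = 2·93 + -2·21 + 3·15 = 189
  a_9 = 2·189 + -2·93 + 3·21 = 255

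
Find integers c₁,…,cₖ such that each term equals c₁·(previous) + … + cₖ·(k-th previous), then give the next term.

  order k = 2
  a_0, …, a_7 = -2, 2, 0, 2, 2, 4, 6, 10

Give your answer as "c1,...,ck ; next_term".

  a_2 = 1·2 + 1·-2 = 0
  a_3 = 1·0 + 1·2 = 2
  a_4 = 1·2 + 1·0 = 2
  a_5 = 1·2 + 1·2 = 4
  a_6 = 1·4 + 1·2 = 6
  a_7 = 1·6 + 1·4 = 10
  a_8 = 1·10 + 1·6 = 16

1,1 ; 16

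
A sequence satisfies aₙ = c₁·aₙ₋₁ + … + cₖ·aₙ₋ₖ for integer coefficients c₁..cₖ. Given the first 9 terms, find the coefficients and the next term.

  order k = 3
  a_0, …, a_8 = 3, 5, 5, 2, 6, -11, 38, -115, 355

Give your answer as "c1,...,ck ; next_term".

-2,3,-1 ; -1093

  a_3 = -2·5 + 3·5 + -1·3 = 2
  a_4 = -2·2 + 3·5 + -1·5 = 6
  a_5 = -2·6 + 3·2 + -1·5 = -11
  a_6 = -2·-11 + 3·6 + -1·2 = 38
  a_7 = -2·38 + 3·-11 + -1·6 = -115
  a_8 = -2·-115 + 3·38 + -1·-11 = 355
  a_9 = -2·355 + 3·-115 + -1·38 = -1093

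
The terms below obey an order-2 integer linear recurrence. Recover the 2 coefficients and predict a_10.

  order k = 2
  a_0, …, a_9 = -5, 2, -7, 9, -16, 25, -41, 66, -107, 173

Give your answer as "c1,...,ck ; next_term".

-1,1 ; -280

  a_2 = -1·2 + 1·-5 = -7
  a_3 = -1·-7 + 1·2 = 9
  a_4 = -1·9 + 1·-7 = -16
  a_5 = -1·-16 + 1·9 = 25
  a_6 = -1·25 + 1·-16 = -41
  a_7 = -1·-41 + 1·25 = 66
  a_8 = -1·66 + 1·-41 = -107
  a_9 = -1·-107 + 1·66 = 173
  a_10 = -1·173 + 1·-107 = -280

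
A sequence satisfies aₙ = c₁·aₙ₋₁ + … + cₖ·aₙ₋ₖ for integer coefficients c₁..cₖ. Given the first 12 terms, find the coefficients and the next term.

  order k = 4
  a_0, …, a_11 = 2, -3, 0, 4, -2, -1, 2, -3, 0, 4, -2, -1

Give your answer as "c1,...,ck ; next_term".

0,-1,0,-1 ; 2

  a_4 = 0·4 + -1·0 + 0·-3 + -1·2 = -2
  a_5 = 0·-2 + -1·4 + 0·0 + -1·-3 = -1
  a_6 = 0·-1 + -1·-2 + 0·4 + -1·0 = 2
  a_7 = 0·2 + -1·-1 + 0·-2 + -1·4 = -3
  a_8 = 0·-3 + -1·2 + 0·-1 + -1·-2 = 0
  a_9 = 0·0 + -1·-3 + 0·2 + -1·-1 = 4
  a_10 = 0·4 + -1·0 + 0·-3 + -1·2 = -2
  a_11 = 0·-2 + -1·4 + 0·0 + -1·-3 = -1
  a_12 = 0·-1 + -1·-2 + 0·4 + -1·0 = 2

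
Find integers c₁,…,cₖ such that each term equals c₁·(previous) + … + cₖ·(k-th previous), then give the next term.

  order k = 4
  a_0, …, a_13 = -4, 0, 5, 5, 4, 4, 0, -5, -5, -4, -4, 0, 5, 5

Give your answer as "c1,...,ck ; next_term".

1,-1,1,-1 ; 4

  a_4 = 1·5 + -1·5 + 1·0 + -1·-4 = 4
  a_5 = 1·4 + -1·5 + 1·5 + -1·0 = 4
  a_6 = 1·4 + -1·4 + 1·5 + -1·5 = 0
  a_7 = 1·0 + -1·4 + 1·4 + -1·5 = -5
  a_8 = 1·-5 + -1·0 + 1·4 + -1·4 = -5
  a_9 = 1·-5 + -1·-5 + 1·0 + -1·4 = -4
  a_10 = 1·-4 + -1·-5 + 1·-5 + -1·0 = -4
  a_11 = 1·-4 + -1·-4 + 1·-5 + -1·-5 = 0
  a_12 = 1·0 + -1·-4 + 1·-4 + -1·-5 = 5
  a_13 = 1·5 + -1·0 + 1·-4 + -1·-4 = 5
  a_14 = 1·5 + -1·5 + 1·0 + -1·-4 = 4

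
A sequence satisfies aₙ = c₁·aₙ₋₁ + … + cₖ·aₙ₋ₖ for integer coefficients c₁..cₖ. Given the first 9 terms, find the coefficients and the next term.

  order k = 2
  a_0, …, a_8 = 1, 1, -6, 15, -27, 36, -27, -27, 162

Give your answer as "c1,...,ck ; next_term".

-3,-3 ; -405

  a_2 = -3·1 + -3·1 = -6
  a_3 = -3·-6 + -3·1 = 15
  a_4 = -3·15 + -3·-6 = -27
  a_5 = -3·-27 + -3·15 = 36
  a_6 = -3·36 + -3·-27 = -27
  a_7 = -3·-27 + -3·36 = -27
  a_8 = -3·-27 + -3·-27 = 162
  a_9 = -3·162 + -3·-27 = -405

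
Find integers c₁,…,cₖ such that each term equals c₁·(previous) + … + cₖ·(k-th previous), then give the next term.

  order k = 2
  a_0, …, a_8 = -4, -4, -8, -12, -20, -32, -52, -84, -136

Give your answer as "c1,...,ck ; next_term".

  a_2 = 1·-4 + 1·-4 = -8
  a_3 = 1·-8 + 1·-4 = -12
  a_4 = 1·-12 + 1·-8 = -20
  a_5 = 1·-20 + 1·-12 = -32
  a_6 = 1·-32 + 1·-20 = -52
  a_7 = 1·-52 + 1·-32 = -84
  a_8 = 1·-84 + 1·-52 = -136
  a_9 = 1·-136 + 1·-84 = -220

1,1 ; -220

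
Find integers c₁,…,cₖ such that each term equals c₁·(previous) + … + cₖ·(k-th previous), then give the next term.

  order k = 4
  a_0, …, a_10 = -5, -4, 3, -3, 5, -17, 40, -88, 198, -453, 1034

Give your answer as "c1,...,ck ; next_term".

  a_4 = -2·-3 + 0·3 + -1·-4 + 1·-5 = 5
  a_5 = -2·5 + 0·-3 + -1·3 + 1·-4 = -17
  a_6 = -2·-17 + 0·5 + -1·-3 + 1·3 = 40
  a_7 = -2·40 + 0·-17 + -1·5 + 1·-3 = -88
  a_8 = -2·-88 + 0·40 + -1·-17 + 1·5 = 198
  a_9 = -2·198 + 0·-88 + -1·40 + 1·-17 = -453
  a_10 = -2·-453 + 0·198 + -1·-88 + 1·40 = 1034
  a_11 = -2·1034 + 0·-453 + -1·198 + 1·-88 = -2354

-2,0,-1,1 ; -2354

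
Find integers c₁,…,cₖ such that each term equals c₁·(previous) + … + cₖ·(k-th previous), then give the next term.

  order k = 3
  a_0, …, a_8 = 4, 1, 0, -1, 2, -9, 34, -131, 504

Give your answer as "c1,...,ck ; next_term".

-3,3,-1 ; -1939

  a_3 = -3·0 + 3·1 + -1·4 = -1
  a_4 = -3·-1 + 3·0 + -1·1 = 2
  a_5 = -3·2 + 3·-1 + -1·0 = -9
  a_6 = -3·-9 + 3·2 + -1·-1 = 34
  a_7 = -3·34 + 3·-9 + -1·2 = -131
  a_8 = -3·-131 + 3·34 + -1·-9 = 504
  a_9 = -3·504 + 3·-131 + -1·34 = -1939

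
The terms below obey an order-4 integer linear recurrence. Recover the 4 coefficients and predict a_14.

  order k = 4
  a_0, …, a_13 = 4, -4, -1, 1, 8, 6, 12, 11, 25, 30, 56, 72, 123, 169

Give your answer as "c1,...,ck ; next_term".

1,1,-1,1 ; 276

  a_4 = 1·1 + 1·-1 + -1·-4 + 1·4 = 8
  a_5 = 1·8 + 1·1 + -1·-1 + 1·-4 = 6
  a_6 = 1·6 + 1·8 + -1·1 + 1·-1 = 12
  a_7 = 1·12 + 1·6 + -1·8 + 1·1 = 11
  a_8 = 1·11 + 1·12 + -1·6 + 1·8 = 25
  a_9 = 1·25 + 1·11 + -1·12 + 1·6 = 30
  a_10 = 1·30 + 1·25 + -1·11 + 1·12 = 56
  a_11 = 1·56 + 1·30 + -1·25 + 1·11 = 72
  a_12 = 1·72 + 1·56 + -1·30 + 1·25 = 123
  a_13 = 1·123 + 1·72 + -1·56 + 1·30 = 169
  a_14 = 1·169 + 1·123 + -1·72 + 1·56 = 276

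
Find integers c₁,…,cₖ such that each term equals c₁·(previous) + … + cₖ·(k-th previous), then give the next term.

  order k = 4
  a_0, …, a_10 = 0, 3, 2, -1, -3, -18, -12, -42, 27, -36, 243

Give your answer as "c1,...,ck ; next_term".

  a_4 = 0·-1 + 3·2 + -3·3 + -3·0 = -3
  a_5 = 0·-3 + 3·-1 + -3·2 + -3·3 = -18
  a_6 = 0·-18 + 3·-3 + -3·-1 + -3·2 = -12
  a_7 = 0·-12 + 3·-18 + -3·-3 + -3·-1 = -42
  a_8 = 0·-42 + 3·-12 + -3·-18 + -3·-3 = 27
  a_9 = 0·27 + 3·-42 + -3·-12 + -3·-18 = -36
  a_10 = 0·-36 + 3·27 + -3·-42 + -3·-12 = 243
  a_11 = 0·243 + 3·-36 + -3·27 + -3·-42 = -63

0,3,-3,-3 ; -63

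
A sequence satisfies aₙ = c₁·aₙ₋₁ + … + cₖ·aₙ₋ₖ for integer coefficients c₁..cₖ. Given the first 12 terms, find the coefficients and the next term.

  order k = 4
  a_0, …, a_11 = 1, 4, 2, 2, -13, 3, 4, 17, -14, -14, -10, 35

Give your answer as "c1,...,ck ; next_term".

  a_4 = -1·2 + -1·2 + -2·4 + -1·1 = -13
  a_5 = -1·-13 + -1·2 + -2·2 + -1·4 = 3
  a_6 = -1·3 + -1·-13 + -2·2 + -1·2 = 4
  a_7 = -1·4 + -1·3 + -2·-13 + -1·2 = 17
  a_8 = -1·17 + -1·4 + -2·3 + -1·-13 = -14
  a_9 = -1·-14 + -1·17 + -2·4 + -1·3 = -14
  a_10 = -1·-14 + -1·-14 + -2·17 + -1·4 = -10
  a_11 = -1·-10 + -1·-14 + -2·-14 + -1·17 = 35
  a_12 = -1·35 + -1·-10 + -2·-14 + -1·-14 = 17

-1,-1,-2,-1 ; 17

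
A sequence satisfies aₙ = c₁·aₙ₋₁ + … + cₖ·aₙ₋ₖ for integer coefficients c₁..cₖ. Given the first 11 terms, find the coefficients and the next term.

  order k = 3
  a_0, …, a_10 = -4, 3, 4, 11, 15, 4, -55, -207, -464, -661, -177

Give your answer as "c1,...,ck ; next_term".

  a_3 = 3·4 + -3·3 + -2·-4 = 11
  a_4 = 3·11 + -3·4 + -2·3 = 15
  a_5 = 3·15 + -3·11 + -2·4 = 4
  a_6 = 3·4 + -3·15 + -2·11 = -55
  a_7 = 3·-55 + -3·4 + -2·15 = -207
  a_8 = 3·-207 + -3·-55 + -2·4 = -464
  a_9 = 3·-464 + -3·-207 + -2·-55 = -661
  a_10 = 3·-661 + -3·-464 + -2·-207 = -177
  a_11 = 3·-177 + -3·-661 + -2·-464 = 2380

3,-3,-2 ; 2380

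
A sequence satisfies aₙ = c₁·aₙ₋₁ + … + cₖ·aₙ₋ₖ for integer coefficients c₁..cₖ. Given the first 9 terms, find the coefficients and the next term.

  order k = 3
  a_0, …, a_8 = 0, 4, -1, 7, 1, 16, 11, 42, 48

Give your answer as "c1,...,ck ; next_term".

1,2,-1 ; 121

  a_3 = 1·-1 + 2·4 + -1·0 = 7
  a_4 = 1·7 + 2·-1 + -1·4 = 1
  a_5 = 1·1 + 2·7 + -1·-1 = 16
  a_6 = 1·16 + 2·1 + -1·7 = 11
  a_7 = 1·11 + 2·16 + -1·1 = 42
  a_8 = 1·42 + 2·11 + -1·16 = 48
  a_9 = 1·48 + 2·42 + -1·11 = 121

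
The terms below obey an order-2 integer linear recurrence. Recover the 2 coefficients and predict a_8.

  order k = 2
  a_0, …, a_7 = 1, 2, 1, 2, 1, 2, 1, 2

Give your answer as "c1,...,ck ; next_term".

  a_2 = 0·2 + 1·1 = 1
  a_3 = 0·1 + 1·2 = 2
  a_4 = 0·2 + 1·1 = 1
  a_5 = 0·1 + 1·2 = 2
  a_6 = 0·2 + 1·1 = 1
  a_7 = 0·1 + 1·2 = 2
  a_8 = 0·2 + 1·1 = 1

0,1 ; 1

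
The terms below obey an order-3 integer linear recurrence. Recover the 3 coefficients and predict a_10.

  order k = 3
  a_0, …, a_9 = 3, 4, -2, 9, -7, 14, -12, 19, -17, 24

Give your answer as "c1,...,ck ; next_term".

-1,1,1 ; -22

  a_3 = -1·-2 + 1·4 + 1·3 = 9
  a_4 = -1·9 + 1·-2 + 1·4 = -7
  a_5 = -1·-7 + 1·9 + 1·-2 = 14
  a_6 = -1·14 + 1·-7 + 1·9 = -12
  a_7 = -1·-12 + 1·14 + 1·-7 = 19
  a_8 = -1·19 + 1·-12 + 1·14 = -17
  a_9 = -1·-17 + 1·19 + 1·-12 = 24
  a_10 = -1·24 + 1·-17 + 1·19 = -22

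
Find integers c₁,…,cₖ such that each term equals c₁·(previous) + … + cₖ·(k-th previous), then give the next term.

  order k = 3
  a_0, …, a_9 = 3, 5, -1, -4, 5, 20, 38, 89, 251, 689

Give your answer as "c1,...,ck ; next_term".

  a_3 = 3·-1 + -2·5 + 3·3 = -4
  a_4 = 3·-4 + -2·-1 + 3·5 = 5
  a_5 = 3·5 + -2·-4 + 3·-1 = 20
  a_6 = 3·20 + -2·5 + 3·-4 = 38
  a_7 = 3·38 + -2·20 + 3·5 = 89
  a_8 = 3·89 + -2·38 + 3·20 = 251
  a_9 = 3·251 + -2·89 + 3·38 = 689
  a_10 = 3·689 + -2·251 + 3·89 = 1832

3,-2,3 ; 1832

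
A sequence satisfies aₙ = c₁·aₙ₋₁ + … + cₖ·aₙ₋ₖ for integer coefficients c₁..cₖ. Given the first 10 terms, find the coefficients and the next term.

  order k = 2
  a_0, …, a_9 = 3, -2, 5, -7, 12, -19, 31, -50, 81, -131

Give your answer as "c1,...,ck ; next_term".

  a_2 = -1·-2 + 1·3 = 5
  a_3 = -1·5 + 1·-2 = -7
  a_4 = -1·-7 + 1·5 = 12
  a_5 = -1·12 + 1·-7 = -19
  a_6 = -1·-19 + 1·12 = 31
  a_7 = -1·31 + 1·-19 = -50
  a_8 = -1·-50 + 1·31 = 81
  a_9 = -1·81 + 1·-50 = -131
  a_10 = -1·-131 + 1·81 = 212

-1,1 ; 212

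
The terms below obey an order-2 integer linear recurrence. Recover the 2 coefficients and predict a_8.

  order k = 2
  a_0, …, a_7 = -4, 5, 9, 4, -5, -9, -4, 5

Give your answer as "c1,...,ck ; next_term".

1,-1 ; 9

  a_2 = 1·5 + -1·-4 = 9
  a_3 = 1·9 + -1·5 = 4
  a_4 = 1·4 + -1·9 = -5
  a_5 = 1·-5 + -1·4 = -9
  a_6 = 1·-9 + -1·-5 = -4
  a_7 = 1·-4 + -1·-9 = 5
  a_8 = 1·5 + -1·-4 = 9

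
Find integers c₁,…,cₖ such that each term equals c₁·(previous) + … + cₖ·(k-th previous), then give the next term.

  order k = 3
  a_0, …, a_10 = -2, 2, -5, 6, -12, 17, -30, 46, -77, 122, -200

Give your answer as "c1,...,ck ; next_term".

0,2,-1 ; 321

  a_3 = 0·-5 + 2·2 + -1·-2 = 6
  a_4 = 0·6 + 2·-5 + -1·2 = -12
  a_5 = 0·-12 + 2·6 + -1·-5 = 17
  a_6 = 0·17 + 2·-12 + -1·6 = -30
  a_7 = 0·-30 + 2·17 + -1·-12 = 46
  a_8 = 0·46 + 2·-30 + -1·17 = -77
  a_9 = 0·-77 + 2·46 + -1·-30 = 122
  a_10 = 0·122 + 2·-77 + -1·46 = -200
  a_11 = 0·-200 + 2·122 + -1·-77 = 321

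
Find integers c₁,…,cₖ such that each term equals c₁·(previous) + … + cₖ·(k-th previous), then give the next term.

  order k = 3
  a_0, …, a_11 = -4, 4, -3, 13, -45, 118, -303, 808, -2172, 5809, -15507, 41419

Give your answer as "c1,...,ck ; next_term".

  a_3 = -3·-3 + -2·4 + -3·-4 = 13
  a_4 = -3·13 + -2·-3 + -3·4 = -45
  a_5 = -3·-45 + -2·13 + -3·-3 = 118
  a_6 = -3·118 + -2·-45 + -3·13 = -303
  a_7 = -3·-303 + -2·118 + -3·-45 = 808
  a_8 = -3·808 + -2·-303 + -3·118 = -2172
  a_9 = -3·-2172 + -2·808 + -3·-303 = 5809
  a_10 = -3·5809 + -2·-2172 + -3·808 = -15507
  a_11 = -3·-15507 + -2·5809 + -3·-2172 = 41419
  a_12 = -3·41419 + -2·-15507 + -3·5809 = -110670

-3,-2,-3 ; -110670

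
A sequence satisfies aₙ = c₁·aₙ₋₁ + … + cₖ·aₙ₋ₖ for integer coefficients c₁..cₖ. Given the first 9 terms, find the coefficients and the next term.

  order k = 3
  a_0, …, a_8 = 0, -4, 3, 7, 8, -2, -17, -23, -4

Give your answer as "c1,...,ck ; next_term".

1,-1,-1 ; 36

  a_3 = 1·3 + -1·-4 + -1·0 = 7
  a_4 = 1·7 + -1·3 + -1·-4 = 8
  a_5 = 1·8 + -1·7 + -1·3 = -2
  a_6 = 1·-2 + -1·8 + -1·7 = -17
  a_7 = 1·-17 + -1·-2 + -1·8 = -23
  a_8 = 1·-23 + -1·-17 + -1·-2 = -4
  a_9 = 1·-4 + -1·-23 + -1·-17 = 36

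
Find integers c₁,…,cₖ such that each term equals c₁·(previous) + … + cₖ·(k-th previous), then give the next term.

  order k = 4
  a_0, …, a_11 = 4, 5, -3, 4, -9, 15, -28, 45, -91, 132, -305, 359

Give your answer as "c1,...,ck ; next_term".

  a_4 = 1·4 + 4·-3 + -1·5 + 1·4 = -9
  a_5 = 1·-9 + 4·4 + -1·-3 + 1·5 = 15
  a_6 = 1·15 + 4·-9 + -1·4 + 1·-3 = -28
  a_7 = 1·-28 + 4·15 + -1·-9 + 1·4 = 45
  a_8 = 1·45 + 4·-28 + -1·15 + 1·-9 = -91
  a_9 = 1·-91 + 4·45 + -1·-28 + 1·15 = 132
  a_10 = 1·132 + 4·-91 + -1·45 + 1·-28 = -305
  a_11 = 1·-305 + 4·132 + -1·-91 + 1·45 = 359
  a_12 = 1·359 + 4·-305 + -1·132 + 1·-91 = -1084

1,4,-1,1 ; -1084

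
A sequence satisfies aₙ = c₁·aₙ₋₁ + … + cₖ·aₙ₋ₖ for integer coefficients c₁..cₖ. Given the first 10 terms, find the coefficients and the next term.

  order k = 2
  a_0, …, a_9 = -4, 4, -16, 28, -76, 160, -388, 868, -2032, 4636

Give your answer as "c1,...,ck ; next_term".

-1,3 ; -10732

  a_2 = -1·4 + 3·-4 = -16
  a_3 = -1·-16 + 3·4 = 28
  a_4 = -1·28 + 3·-16 = -76
  a_5 = -1·-76 + 3·28 = 160
  a_6 = -1·160 + 3·-76 = -388
  a_7 = -1·-388 + 3·160 = 868
  a_8 = -1·868 + 3·-388 = -2032
  a_9 = -1·-2032 + 3·868 = 4636
  a_10 = -1·4636 + 3·-2032 = -10732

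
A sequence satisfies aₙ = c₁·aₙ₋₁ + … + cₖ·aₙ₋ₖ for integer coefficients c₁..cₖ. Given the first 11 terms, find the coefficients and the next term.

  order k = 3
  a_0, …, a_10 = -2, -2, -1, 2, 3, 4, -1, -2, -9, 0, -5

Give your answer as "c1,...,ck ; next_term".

  a_3 = 0·-1 + 1·-2 + -2·-2 = 2
  a_4 = 0·2 + 1·-1 + -2·-2 = 3
  a_5 = 0·3 + 1·2 + -2·-1 = 4
  a_6 = 0·4 + 1·3 + -2·2 = -1
  a_7 = 0·-1 + 1·4 + -2·3 = -2
  a_8 = 0·-2 + 1·-1 + -2·4 = -9
  a_9 = 0·-9 + 1·-2 + -2·-1 = 0
  a_10 = 0·0 + 1·-9 + -2·-2 = -5
  a_11 = 0·-5 + 1·0 + -2·-9 = 18

0,1,-2 ; 18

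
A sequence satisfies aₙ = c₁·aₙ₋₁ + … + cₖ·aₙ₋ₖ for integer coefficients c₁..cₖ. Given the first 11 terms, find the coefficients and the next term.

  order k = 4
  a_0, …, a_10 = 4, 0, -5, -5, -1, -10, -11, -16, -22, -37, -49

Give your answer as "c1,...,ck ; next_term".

  a_4 = 0·-5 + 1·-5 + 1·0 + 1·4 = -1
  a_5 = 0·-1 + 1·-5 + 1·-5 + 1·0 = -10
  a_6 = 0·-10 + 1·-1 + 1·-5 + 1·-5 = -11
  a_7 = 0·-11 + 1·-10 + 1·-1 + 1·-5 = -16
  a_8 = 0·-16 + 1·-11 + 1·-10 + 1·-1 = -22
  a_9 = 0·-22 + 1·-16 + 1·-11 + 1·-10 = -37
  a_10 = 0·-37 + 1·-22 + 1·-16 + 1·-11 = -49
  a_11 = 0·-49 + 1·-37 + 1·-22 + 1·-16 = -75

0,1,1,1 ; -75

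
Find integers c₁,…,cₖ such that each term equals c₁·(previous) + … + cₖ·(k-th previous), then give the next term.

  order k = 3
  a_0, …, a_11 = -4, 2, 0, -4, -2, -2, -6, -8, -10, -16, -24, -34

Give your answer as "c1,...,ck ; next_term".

1,0,1 ; -50

  a_3 = 1·0 + 0·2 + 1·-4 = -4
  a_4 = 1·-4 + 0·0 + 1·2 = -2
  a_5 = 1·-2 + 0·-4 + 1·0 = -2
  a_6 = 1·-2 + 0·-2 + 1·-4 = -6
  a_7 = 1·-6 + 0·-2 + 1·-2 = -8
  a_8 = 1·-8 + 0·-6 + 1·-2 = -10
  a_9 = 1·-10 + 0·-8 + 1·-6 = -16
  a_10 = 1·-16 + 0·-10 + 1·-8 = -24
  a_11 = 1·-24 + 0·-16 + 1·-10 = -34
  a_12 = 1·-34 + 0·-24 + 1·-16 = -50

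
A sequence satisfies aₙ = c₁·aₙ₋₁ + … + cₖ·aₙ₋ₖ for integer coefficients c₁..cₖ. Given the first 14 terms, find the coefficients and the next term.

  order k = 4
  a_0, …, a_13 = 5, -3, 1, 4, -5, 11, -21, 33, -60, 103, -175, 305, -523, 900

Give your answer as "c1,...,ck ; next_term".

  a_4 = -1·4 + 1·1 + -1·-3 + -1·5 = -5
  a_5 = -1·-5 + 1·4 + -1·1 + -1·-3 = 11
  a_6 = -1·11 + 1·-5 + -1·4 + -1·1 = -21
  a_7 = -1·-21 + 1·11 + -1·-5 + -1·4 = 33
  a_8 = -1·33 + 1·-21 + -1·11 + -1·-5 = -60
  a_9 = -1·-60 + 1·33 + -1·-21 + -1·11 = 103
  a_10 = -1·103 + 1·-60 + -1·33 + -1·-21 = -175
  a_11 = -1·-175 + 1·103 + -1·-60 + -1·33 = 305
  a_12 = -1·305 + 1·-175 + -1·103 + -1·-60 = -523
  a_13 = -1·-523 + 1·305 + -1·-175 + -1·103 = 900
  a_14 = -1·900 + 1·-523 + -1·305 + -1·-175 = -1553

-1,1,-1,-1 ; -1553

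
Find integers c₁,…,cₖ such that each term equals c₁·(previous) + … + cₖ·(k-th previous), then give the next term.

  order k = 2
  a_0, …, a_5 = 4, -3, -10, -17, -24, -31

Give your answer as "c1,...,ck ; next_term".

  a_2 = 2·-3 + -1·4 = -10
  a_3 = 2·-10 + -1·-3 = -17
  a_4 = 2·-17 + -1·-10 = -24
  a_5 = 2·-24 + -1·-17 = -31
  a_6 = 2·-31 + -1·-24 = -38

2,-1 ; -38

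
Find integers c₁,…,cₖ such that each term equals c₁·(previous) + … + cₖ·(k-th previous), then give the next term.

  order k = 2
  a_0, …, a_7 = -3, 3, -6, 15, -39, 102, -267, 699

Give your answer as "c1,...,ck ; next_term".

  a_2 = -3·3 + -1·-3 = -6
  a_3 = -3·-6 + -1·3 = 15
  a_4 = -3·15 + -1·-6 = -39
  a_5 = -3·-39 + -1·15 = 102
  a_6 = -3·102 + -1·-39 = -267
  a_7 = -3·-267 + -1·102 = 699
  a_8 = -3·699 + -1·-267 = -1830

-3,-1 ; -1830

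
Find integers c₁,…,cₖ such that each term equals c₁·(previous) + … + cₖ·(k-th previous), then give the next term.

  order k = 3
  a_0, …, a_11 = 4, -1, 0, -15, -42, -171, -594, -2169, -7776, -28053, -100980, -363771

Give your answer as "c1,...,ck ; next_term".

  a_3 = 3·0 + 3·-1 + -3·4 = -15
  a_4 = 3·-15 + 3·0 + -3·-1 = -42
  a_5 = 3·-42 + 3·-15 + -3·0 = -171
  a_6 = 3·-171 + 3·-42 + -3·-15 = -594
  a_7 = 3·-594 + 3·-171 + -3·-42 = -2169
  a_8 = 3·-2169 + 3·-594 + -3·-171 = -7776
  a_9 = 3·-7776 + 3·-2169 + -3·-594 = -28053
  a_10 = 3·-28053 + 3·-7776 + -3·-2169 = -100980
  a_11 = 3·-100980 + 3·-28053 + -3·-7776 = -363771
  a_12 = 3·-363771 + 3·-100980 + -3·-28053 = -1310094

3,3,-3 ; -1310094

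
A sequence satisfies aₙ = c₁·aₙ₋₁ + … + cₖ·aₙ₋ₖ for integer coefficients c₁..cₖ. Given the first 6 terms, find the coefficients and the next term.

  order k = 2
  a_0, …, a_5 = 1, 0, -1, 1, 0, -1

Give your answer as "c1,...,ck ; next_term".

-1,-1 ; 1

  a_2 = -1·0 + -1·1 = -1
  a_3 = -1·-1 + -1·0 = 1
  a_4 = -1·1 + -1·-1 = 0
  a_5 = -1·0 + -1·1 = -1
  a_6 = -1·-1 + -1·0 = 1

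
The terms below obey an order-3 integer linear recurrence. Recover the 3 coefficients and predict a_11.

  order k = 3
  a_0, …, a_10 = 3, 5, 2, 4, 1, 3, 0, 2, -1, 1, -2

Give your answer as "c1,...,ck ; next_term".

1,1,-1 ; 0

  a_3 = 1·2 + 1·5 + -1·3 = 4
  a_4 = 1·4 + 1·2 + -1·5 = 1
  a_5 = 1·1 + 1·4 + -1·2 = 3
  a_6 = 1·3 + 1·1 + -1·4 = 0
  a_7 = 1·0 + 1·3 + -1·1 = 2
  a_8 = 1·2 + 1·0 + -1·3 = -1
  a_9 = 1·-1 + 1·2 + -1·0 = 1
  a_10 = 1·1 + 1·-1 + -1·2 = -2
  a_11 = 1·-2 + 1·1 + -1·-1 = 0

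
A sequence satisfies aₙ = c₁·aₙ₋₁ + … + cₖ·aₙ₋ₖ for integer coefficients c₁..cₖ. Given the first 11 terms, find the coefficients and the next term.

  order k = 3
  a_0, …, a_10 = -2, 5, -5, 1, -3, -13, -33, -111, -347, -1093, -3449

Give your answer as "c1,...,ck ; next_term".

2,3,2 ; -10871

  a_3 = 2·-5 + 3·5 + 2·-2 = 1
  a_4 = 2·1 + 3·-5 + 2·5 = -3
  a_5 = 2·-3 + 3·1 + 2·-5 = -13
  a_6 = 2·-13 + 3·-3 + 2·1 = -33
  a_7 = 2·-33 + 3·-13 + 2·-3 = -111
  a_8 = 2·-111 + 3·-33 + 2·-13 = -347
  a_9 = 2·-347 + 3·-111 + 2·-33 = -1093
  a_10 = 2·-1093 + 3·-347 + 2·-111 = -3449
  a_11 = 2·-3449 + 3·-1093 + 2·-347 = -10871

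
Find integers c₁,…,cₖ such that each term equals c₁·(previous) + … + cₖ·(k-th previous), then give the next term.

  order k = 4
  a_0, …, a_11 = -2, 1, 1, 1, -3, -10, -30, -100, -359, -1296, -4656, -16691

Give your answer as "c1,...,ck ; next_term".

  a_4 = 4·1 + -2·1 + 1·1 + 3·-2 = -3
  a_5 = 4·-3 + -2·1 + 1·1 + 3·1 = -10
  a_6 = 4·-10 + -2·-3 + 1·1 + 3·1 = -30
  a_7 = 4·-30 + -2·-10 + 1·-3 + 3·1 = -100
  a_8 = 4·-100 + -2·-30 + 1·-10 + 3·-3 = -359
  a_9 = 4·-359 + -2·-100 + 1·-30 + 3·-10 = -1296
  a_10 = 4·-1296 + -2·-359 + 1·-100 + 3·-30 = -4656
  a_11 = 4·-4656 + -2·-1296 + 1·-359 + 3·-100 = -16691
  a_12 = 4·-16691 + -2·-4656 + 1·-1296 + 3·-359 = -59825

4,-2,1,3 ; -59825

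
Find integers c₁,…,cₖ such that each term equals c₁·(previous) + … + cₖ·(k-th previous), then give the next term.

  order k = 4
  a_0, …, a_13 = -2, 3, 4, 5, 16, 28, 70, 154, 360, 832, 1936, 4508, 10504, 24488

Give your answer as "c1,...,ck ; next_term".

  a_4 = 2·5 + 2·4 + -2·3 + -2·-2 = 16
  a_5 = 2·16 + 2·5 + -2·4 + -2·3 = 28
  a_6 = 2·28 + 2·16 + -2·5 + -2·4 = 70
  a_7 = 2·70 + 2·28 + -2·16 + -2·5 = 154
  a_8 = 2·154 + 2·70 + -2·28 + -2·16 = 360
  a_9 = 2·360 + 2·154 + -2·70 + -2·28 = 832
  a_10 = 2·832 + 2·360 + -2·154 + -2·70 = 1936
  a_11 = 2·1936 + 2·832 + -2·360 + -2·154 = 4508
  a_12 = 2·4508 + 2·1936 + -2·832 + -2·360 = 10504
  a_13 = 2·10504 + 2·4508 + -2·1936 + -2·832 = 24488
  a_14 = 2·24488 + 2·10504 + -2·4508 + -2·1936 = 57096

2,2,-2,-2 ; 57096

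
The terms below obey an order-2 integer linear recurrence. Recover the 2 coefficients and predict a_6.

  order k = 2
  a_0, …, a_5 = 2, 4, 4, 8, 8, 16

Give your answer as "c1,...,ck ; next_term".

  a_2 = 0·4 + 2·2 = 4
  a_3 = 0·4 + 2·4 = 8
  a_4 = 0·8 + 2·4 = 8
  a_5 = 0·8 + 2·8 = 16
  a_6 = 0·16 + 2·8 = 16

0,2 ; 16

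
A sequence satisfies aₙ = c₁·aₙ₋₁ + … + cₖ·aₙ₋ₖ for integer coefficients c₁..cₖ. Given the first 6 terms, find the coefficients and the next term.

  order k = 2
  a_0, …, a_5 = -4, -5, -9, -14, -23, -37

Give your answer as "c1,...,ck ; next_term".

1,1 ; -60

  a_2 = 1·-5 + 1·-4 = -9
  a_3 = 1·-9 + 1·-5 = -14
  a_4 = 1·-14 + 1·-9 = -23
  a_5 = 1·-23 + 1·-14 = -37
  a_6 = 1·-37 + 1·-23 = -60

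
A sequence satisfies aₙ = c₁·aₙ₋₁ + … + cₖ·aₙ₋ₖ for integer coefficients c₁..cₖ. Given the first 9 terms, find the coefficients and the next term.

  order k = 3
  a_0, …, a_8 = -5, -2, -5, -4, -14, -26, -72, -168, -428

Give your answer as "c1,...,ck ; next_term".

  a_3 = 2·-5 + 2·-2 + -2·-5 = -4
  a_4 = 2·-4 + 2·-5 + -2·-2 = -14
  a_5 = 2·-14 + 2·-4 + -2·-5 = -26
  a_6 = 2·-26 + 2·-14 + -2·-4 = -72
  a_7 = 2·-72 + 2·-26 + -2·-14 = -168
  a_8 = 2·-168 + 2·-72 + -2·-26 = -428
  a_9 = 2·-428 + 2·-168 + -2·-72 = -1048

2,2,-2 ; -1048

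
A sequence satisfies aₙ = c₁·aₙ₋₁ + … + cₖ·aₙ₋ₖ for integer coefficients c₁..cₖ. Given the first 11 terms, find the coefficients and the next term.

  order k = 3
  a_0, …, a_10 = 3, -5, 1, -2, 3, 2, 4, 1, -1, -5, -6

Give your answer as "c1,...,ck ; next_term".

1,0,-1 ; -5

  a_3 = 1·1 + 0·-5 + -1·3 = -2
  a_4 = 1·-2 + 0·1 + -1·-5 = 3
  a_5 = 1·3 + 0·-2 + -1·1 = 2
  a_6 = 1·2 + 0·3 + -1·-2 = 4
  a_7 = 1·4 + 0·2 + -1·3 = 1
  a_8 = 1·1 + 0·4 + -1·2 = -1
  a_9 = 1·-1 + 0·1 + -1·4 = -5
  a_10 = 1·-5 + 0·-1 + -1·1 = -6
  a_11 = 1·-6 + 0·-5 + -1·-1 = -5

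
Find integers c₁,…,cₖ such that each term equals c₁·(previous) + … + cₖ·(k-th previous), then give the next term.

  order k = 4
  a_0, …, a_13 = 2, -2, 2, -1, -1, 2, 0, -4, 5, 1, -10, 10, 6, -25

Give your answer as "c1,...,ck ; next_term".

  a_4 = -1·-1 + -1·2 + 1·-2 + 1·2 = -1
  a_5 = -1·-1 + -1·-1 + 1·2 + 1·-2 = 2
  a_6 = -1·2 + -1·-1 + 1·-1 + 1·2 = 0
  a_7 = -1·0 + -1·2 + 1·-1 + 1·-1 = -4
  a_8 = -1·-4 + -1·0 + 1·2 + 1·-1 = 5
  a_9 = -1·5 + -1·-4 + 1·0 + 1·2 = 1
  a_10 = -1·1 + -1·5 + 1·-4 + 1·0 = -10
  a_11 = -1·-10 + -1·1 + 1·5 + 1·-4 = 10
  a_12 = -1·10 + -1·-10 + 1·1 + 1·5 = 6
  a_13 = -1·6 + -1·10 + 1·-10 + 1·1 = -25
  a_14 = -1·-25 + -1·6 + 1·10 + 1·-10 = 19

-1,-1,1,1 ; 19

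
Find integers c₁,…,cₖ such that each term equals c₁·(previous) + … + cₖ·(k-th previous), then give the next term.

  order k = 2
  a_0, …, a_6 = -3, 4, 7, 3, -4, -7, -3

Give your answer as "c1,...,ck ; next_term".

  a_2 = 1·4 + -1·-3 = 7
  a_3 = 1·7 + -1·4 = 3
  a_4 = 1·3 + -1·7 = -4
  a_5 = 1·-4 + -1·3 = -7
  a_6 = 1·-7 + -1·-4 = -3
  a_7 = 1·-3 + -1·-7 = 4

1,-1 ; 4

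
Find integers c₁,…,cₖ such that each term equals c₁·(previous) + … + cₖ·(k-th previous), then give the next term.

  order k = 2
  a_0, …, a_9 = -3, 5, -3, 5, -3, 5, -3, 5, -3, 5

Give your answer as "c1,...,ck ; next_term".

  a_2 = 0·5 + 1·-3 = -3
  a_3 = 0·-3 + 1·5 = 5
  a_4 = 0·5 + 1·-3 = -3
  a_5 = 0·-3 + 1·5 = 5
  a_6 = 0·5 + 1·-3 = -3
  a_7 = 0·-3 + 1·5 = 5
  a_8 = 0·5 + 1·-3 = -3
  a_9 = 0·-3 + 1·5 = 5
  a_10 = 0·5 + 1·-3 = -3

0,1 ; -3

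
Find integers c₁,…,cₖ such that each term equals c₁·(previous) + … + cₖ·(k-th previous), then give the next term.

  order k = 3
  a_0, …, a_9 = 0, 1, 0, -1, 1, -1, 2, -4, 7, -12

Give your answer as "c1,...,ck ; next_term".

-2,-1,-1 ; 21

  a_3 = -2·0 + -1·1 + -1·0 = -1
  a_4 = -2·-1 + -1·0 + -1·1 = 1
  a_5 = -2·1 + -1·-1 + -1·0 = -1
  a_6 = -2·-1 + -1·1 + -1·-1 = 2
  a_7 = -2·2 + -1·-1 + -1·1 = -4
  a_8 = -2·-4 + -1·2 + -1·-1 = 7
  a_9 = -2·7 + -1·-4 + -1·2 = -12
  a_10 = -2·-12 + -1·7 + -1·-4 = 21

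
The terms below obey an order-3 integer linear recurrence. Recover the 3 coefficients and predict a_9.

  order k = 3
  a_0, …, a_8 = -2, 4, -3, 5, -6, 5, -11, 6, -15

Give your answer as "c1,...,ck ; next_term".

1,1,-2 ; 13

  a_3 = 1·-3 + 1·4 + -2·-2 = 5
  a_4 = 1·5 + 1·-3 + -2·4 = -6
  a_5 = 1·-6 + 1·5 + -2·-3 = 5
  a_6 = 1·5 + 1·-6 + -2·5 = -11
  a_7 = 1·-11 + 1·5 + -2·-6 = 6
  a_8 = 1·6 + 1·-11 + -2·5 = -15
  a_9 = 1·-15 + 1·6 + -2·-11 = 13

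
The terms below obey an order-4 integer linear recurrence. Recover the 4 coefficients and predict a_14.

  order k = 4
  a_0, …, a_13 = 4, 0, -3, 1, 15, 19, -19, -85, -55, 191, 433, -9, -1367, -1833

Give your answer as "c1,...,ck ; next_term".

1,-2,-2,2 ; 1785

  a_4 = 1·1 + -2·-3 + -2·0 + 2·4 = 15
  a_5 = 1·15 + -2·1 + -2·-3 + 2·0 = 19
  a_6 = 1·19 + -2·15 + -2·1 + 2·-3 = -19
  a_7 = 1·-19 + -2·19 + -2·15 + 2·1 = -85
  a_8 = 1·-85 + -2·-19 + -2·19 + 2·15 = -55
  a_9 = 1·-55 + -2·-85 + -2·-19 + 2·19 = 191
  a_10 = 1·191 + -2·-55 + -2·-85 + 2·-19 = 433
  a_11 = 1·433 + -2·191 + -2·-55 + 2·-85 = -9
  a_12 = 1·-9 + -2·433 + -2·191 + 2·-55 = -1367
  a_13 = 1·-1367 + -2·-9 + -2·433 + 2·191 = -1833
  a_14 = 1·-1833 + -2·-1367 + -2·-9 + 2·433 = 1785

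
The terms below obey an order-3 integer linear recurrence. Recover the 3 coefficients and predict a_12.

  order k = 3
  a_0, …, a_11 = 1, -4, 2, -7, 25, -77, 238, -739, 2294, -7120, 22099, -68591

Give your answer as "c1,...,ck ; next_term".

-3,0,-1 ; 212893

  a_3 = -3·2 + 0·-4 + -1·1 = -7
  a_4 = -3·-7 + 0·2 + -1·-4 = 25
  a_5 = -3·25 + 0·-7 + -1·2 = -77
  a_6 = -3·-77 + 0·25 + -1·-7 = 238
  a_7 = -3·238 + 0·-77 + -1·25 = -739
  a_8 = -3·-739 + 0·238 + -1·-77 = 2294
  a_9 = -3·2294 + 0·-739 + -1·238 = -7120
  a_10 = -3·-7120 + 0·2294 + -1·-739 = 22099
  a_11 = -3·22099 + 0·-7120 + -1·2294 = -68591
  a_12 = -3·-68591 + 0·22099 + -1·-7120 = 212893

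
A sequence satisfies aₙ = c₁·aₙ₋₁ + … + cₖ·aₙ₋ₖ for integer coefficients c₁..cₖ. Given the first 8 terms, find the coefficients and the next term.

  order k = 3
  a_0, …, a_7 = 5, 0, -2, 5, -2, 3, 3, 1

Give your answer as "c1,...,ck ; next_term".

0,1,1 ; 6

  a_3 = 0·-2 + 1·0 + 1·5 = 5
  a_4 = 0·5 + 1·-2 + 1·0 = -2
  a_5 = 0·-2 + 1·5 + 1·-2 = 3
  a_6 = 0·3 + 1·-2 + 1·5 = 3
  a_7 = 0·3 + 1·3 + 1·-2 = 1
  a_8 = 0·1 + 1·3 + 1·3 = 6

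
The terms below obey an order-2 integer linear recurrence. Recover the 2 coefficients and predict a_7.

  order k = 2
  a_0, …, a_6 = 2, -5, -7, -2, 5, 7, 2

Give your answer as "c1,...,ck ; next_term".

  a_2 = 1·-5 + -1·2 = -7
  a_3 = 1·-7 + -1·-5 = -2
  a_4 = 1·-2 + -1·-7 = 5
  a_5 = 1·5 + -1·-2 = 7
  a_6 = 1·7 + -1·5 = 2
  a_7 = 1·2 + -1·7 = -5

1,-1 ; -5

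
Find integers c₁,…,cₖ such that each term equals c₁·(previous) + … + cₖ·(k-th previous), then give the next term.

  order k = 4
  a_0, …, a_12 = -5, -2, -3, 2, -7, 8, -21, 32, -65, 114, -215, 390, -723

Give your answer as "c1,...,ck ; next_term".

0,2,-2,1 ; 1324

  a_4 = 0·2 + 2·-3 + -2·-2 + 1·-5 = -7
  a_5 = 0·-7 + 2·2 + -2·-3 + 1·-2 = 8
  a_6 = 0·8 + 2·-7 + -2·2 + 1·-3 = -21
  a_7 = 0·-21 + 2·8 + -2·-7 + 1·2 = 32
  a_8 = 0·32 + 2·-21 + -2·8 + 1·-7 = -65
  a_9 = 0·-65 + 2·32 + -2·-21 + 1·8 = 114
  a_10 = 0·114 + 2·-65 + -2·32 + 1·-21 = -215
  a_11 = 0·-215 + 2·114 + -2·-65 + 1·32 = 390
  a_12 = 0·390 + 2·-215 + -2·114 + 1·-65 = -723
  a_13 = 0·-723 + 2·390 + -2·-215 + 1·114 = 1324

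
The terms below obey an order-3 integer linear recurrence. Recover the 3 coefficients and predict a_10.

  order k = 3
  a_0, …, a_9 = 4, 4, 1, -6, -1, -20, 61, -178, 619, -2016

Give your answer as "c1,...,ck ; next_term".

  a_3 = -2·1 + 3·4 + -4·4 = -6
  a_4 = -2·-6 + 3·1 + -4·4 = -1
  a_5 = -2·-1 + 3·-6 + -4·1 = -20
  a_6 = -2·-20 + 3·-1 + -4·-6 = 61
  a_7 = -2·61 + 3·-20 + -4·-1 = -178
  a_8 = -2·-178 + 3·61 + -4·-20 = 619
  a_9 = -2·619 + 3·-178 + -4·61 = -2016
  a_10 = -2·-2016 + 3·619 + -4·-178 = 6601

-2,3,-4 ; 6601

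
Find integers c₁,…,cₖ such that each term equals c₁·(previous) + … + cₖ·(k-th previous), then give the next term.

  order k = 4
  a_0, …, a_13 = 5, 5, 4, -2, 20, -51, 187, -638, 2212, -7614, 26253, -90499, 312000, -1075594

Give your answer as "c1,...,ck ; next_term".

-3,1,-1,3 ; 3708040

  a_4 = -3·-2 + 1·4 + -1·5 + 3·5 = 20
  a_5 = -3·20 + 1·-2 + -1·4 + 3·5 = -51
  a_6 = -3·-51 + 1·20 + -1·-2 + 3·4 = 187
  a_7 = -3·187 + 1·-51 + -1·20 + 3·-2 = -638
  a_8 = -3·-638 + 1·187 + -1·-51 + 3·20 = 2212
  a_9 = -3·2212 + 1·-638 + -1·187 + 3·-51 = -7614
  a_10 = -3·-7614 + 1·2212 + -1·-638 + 3·187 = 26253
  a_11 = -3·26253 + 1·-7614 + -1·2212 + 3·-638 = -90499
  a_12 = -3·-90499 + 1·26253 + -1·-7614 + 3·2212 = 312000
  a_13 = -3·312000 + 1·-90499 + -1·26253 + 3·-7614 = -1075594
  a_14 = -3·-1075594 + 1·312000 + -1·-90499 + 3·26253 = 3708040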